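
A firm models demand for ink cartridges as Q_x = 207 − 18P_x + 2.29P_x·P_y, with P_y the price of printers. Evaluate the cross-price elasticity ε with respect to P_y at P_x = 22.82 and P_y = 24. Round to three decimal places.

At P_x = 22.82 and P_y = 24: Q_x = 1050.427.
∂Q_x/∂P_y = 2.29P_x = 2.29(22.82) = 52.2578.
ε = (∂Q_x/∂P_y)(P_y/Q_x) = 52.2578 × (24/1050.427) ≈ 1.194.

1.194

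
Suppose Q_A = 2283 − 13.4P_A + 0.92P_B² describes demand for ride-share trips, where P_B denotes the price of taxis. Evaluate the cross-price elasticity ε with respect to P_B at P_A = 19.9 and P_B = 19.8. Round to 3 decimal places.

0.303

At P_A = 19.9 and P_B = 19.8: Q_A = 2377.017.
∂Q_A/∂P_B = 1.84P_B = 1.84(19.8) = 36.4320.
ε = (∂Q_A/∂P_B)(P_B/Q_A) = 36.4320 × (19.8/2377.017) ≈ 0.303.
ε > 0: substitutes.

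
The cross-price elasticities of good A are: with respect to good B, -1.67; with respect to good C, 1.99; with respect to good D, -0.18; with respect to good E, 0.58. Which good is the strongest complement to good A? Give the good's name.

good B

Complements have ε < 0. The most negative value is -1.67 (good B).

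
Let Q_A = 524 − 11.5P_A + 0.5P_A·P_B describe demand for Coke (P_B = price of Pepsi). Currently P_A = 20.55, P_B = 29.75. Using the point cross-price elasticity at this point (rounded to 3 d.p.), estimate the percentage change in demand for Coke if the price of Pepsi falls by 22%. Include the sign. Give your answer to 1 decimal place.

-11.3%

At P_A = 20.55, P_B = 29.75: Q_A = 593.356.
∂Q_A/∂P_B = 0.5P_A = 10.2750.
ε = (∂Q_A/∂P_B)(P_B/Q_A) = 10.2750 × 29.75/593.356 ≈ 0.515.
%ΔQ_A ≈ ε × %ΔP_B = 0.515 × (-22%) = -11.3%.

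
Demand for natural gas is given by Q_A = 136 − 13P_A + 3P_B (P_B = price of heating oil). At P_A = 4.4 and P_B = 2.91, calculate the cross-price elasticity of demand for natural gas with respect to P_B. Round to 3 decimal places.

At P_A = 4.4 and P_B = 2.91: Q_A = 87.53.
∂Q_A/∂P_B = 3.
ε = (∂Q_A/∂P_B)(P_B/Q_A) = 3 × (2.91/87.53) ≈ 0.100.
Since ε > 0, natural gas and heating oil are substitutes.

0.100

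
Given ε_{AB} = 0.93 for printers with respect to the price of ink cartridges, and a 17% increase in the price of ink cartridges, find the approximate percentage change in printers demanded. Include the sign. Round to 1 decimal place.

%ΔQ ≈ ε × %ΔP of ink cartridges = 0.93 × (17%) = 15.8%.

15.8%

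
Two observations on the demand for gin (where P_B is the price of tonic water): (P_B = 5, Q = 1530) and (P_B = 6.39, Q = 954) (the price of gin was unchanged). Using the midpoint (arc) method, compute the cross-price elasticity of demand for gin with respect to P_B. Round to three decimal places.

-1.900

ΔQ_A = 954 − 1530 = -576; ΔP_B = 6.39 − 5 = 1.39.
Midpoints: Q̄_A = 1242.0, P̄_B = 5.70.
ε = (ΔQ_A/Q̄_A)/(ΔP_B/P̄_B) = (-576/1242.0)/(1.39/5.70) ≈ -1.900.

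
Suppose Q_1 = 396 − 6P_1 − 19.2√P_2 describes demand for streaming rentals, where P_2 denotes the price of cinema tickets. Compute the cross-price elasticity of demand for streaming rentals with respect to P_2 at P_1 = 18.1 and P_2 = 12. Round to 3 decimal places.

At P_1 = 18.1 and P_2 = 12: Q_1 = 220.889.
∂Q_1/∂P_2 = -19.2/(2√P_2) = -19.2/(2√12) = -2.7713.
ε = (∂Q_1/∂P_2)(P_2/Q_1) = -2.7713 × (12/220.889) ≈ -0.151.

-0.151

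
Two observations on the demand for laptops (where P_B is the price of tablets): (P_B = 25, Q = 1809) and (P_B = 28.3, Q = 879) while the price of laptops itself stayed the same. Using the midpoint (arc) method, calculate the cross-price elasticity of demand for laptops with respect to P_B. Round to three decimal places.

ΔQ_A = 879 − 1809 = -930; ΔP_B = 28.3 − 25 = 3.3.
Midpoints: Q̄_A = 1344.0, P̄_B = 26.65.
ε = (ΔQ_A/Q̄_A)/(ΔP_B/P̄_B) = (-930/1344.0)/(3.3/26.65) ≈ -5.588.

-5.588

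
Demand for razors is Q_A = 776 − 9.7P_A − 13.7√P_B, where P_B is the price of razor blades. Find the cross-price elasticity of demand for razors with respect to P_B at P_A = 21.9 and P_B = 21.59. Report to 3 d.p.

-0.064

At P_A = 21.9 and P_B = 21.59: Q_A = 499.913.
∂Q_A/∂P_B = -13.7/(2√P_B) = -13.7/(2√21.59) = -1.4742.
ε = (∂Q_A/∂P_B)(P_B/Q_A) = -1.4742 × (21.59/499.913) ≈ -0.064.
ε < 0: complements.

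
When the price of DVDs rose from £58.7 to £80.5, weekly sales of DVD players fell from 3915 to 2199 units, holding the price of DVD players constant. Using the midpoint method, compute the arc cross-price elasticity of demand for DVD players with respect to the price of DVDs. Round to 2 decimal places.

-1.79

ΔQ_A = 2199 − 3915 = -1716; ΔP_B = 80.5 − 58.7 = 21.8.
Midpoints: Q̄_A = 3057.0, P̄_B = 69.60.
ε = (ΔQ_A/Q̄_A)/(ΔP_B/P̄_B) = (-1716/3057.0)/(21.8/69.60) ≈ -1.79.
ε < 0: DVD players and DVDs are complements.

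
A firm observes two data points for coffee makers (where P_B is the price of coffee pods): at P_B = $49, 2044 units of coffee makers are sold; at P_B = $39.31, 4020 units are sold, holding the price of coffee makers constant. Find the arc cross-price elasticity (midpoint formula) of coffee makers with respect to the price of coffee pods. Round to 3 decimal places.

-2.970

ΔQ_A = 4020 − 2044 = 1976; ΔP_B = 39.31 − 49 = -9.69.
Midpoints: Q̄_A = 3032.0, P̄_B = 44.16.
ε = (ΔQ_A/Q̄_A)/(ΔP_B/P̄_B) = (1976/3032.0)/(-9.69/44.16) ≈ -2.970.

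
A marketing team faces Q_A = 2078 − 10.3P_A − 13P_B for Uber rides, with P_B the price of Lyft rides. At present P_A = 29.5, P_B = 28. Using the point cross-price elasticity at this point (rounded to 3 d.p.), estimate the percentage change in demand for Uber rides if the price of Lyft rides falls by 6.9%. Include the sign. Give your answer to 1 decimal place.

At P_A = 29.5, P_B = 28: Q_A = 1410.15.
∂Q_A/∂P_B = -13.
ε = (∂Q_A/∂P_B)(P_B/Q_A) = -13.0000 × 28/1410.15 ≈ -0.258.
%ΔQ_A ≈ ε × %ΔP_B = -0.258 × (-6.9%) = 1.8%.

1.8%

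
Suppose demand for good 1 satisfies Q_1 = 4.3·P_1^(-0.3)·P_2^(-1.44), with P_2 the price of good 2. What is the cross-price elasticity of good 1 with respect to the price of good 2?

In a log-linear (constant-elasticity) demand function, the coefficient on the exponent of P_2 is the cross-price elasticity.
ε = -1.44. Negative, so good 1 and good 2 are complements.

-1.44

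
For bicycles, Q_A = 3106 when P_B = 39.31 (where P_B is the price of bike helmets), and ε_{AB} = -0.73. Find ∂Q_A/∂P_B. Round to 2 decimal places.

-57.68

ε = (∂Q_A/∂P_B)·(P_B/Q_A) ⇒ ∂Q_A/∂P_B = ε·Q_A/P_B = -0.73 × 3106/39.31 ≈ -57.68.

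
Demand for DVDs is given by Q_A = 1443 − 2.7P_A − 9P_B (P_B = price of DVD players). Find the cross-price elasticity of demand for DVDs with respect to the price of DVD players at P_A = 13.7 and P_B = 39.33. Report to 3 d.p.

At P_A = 13.7 and P_B = 39.33: Q_A = 1052.04.
∂Q_A/∂P_B = -9.
ε = (∂Q_A/∂P_B)(P_B/Q_A) = -9 × (39.33/1052.04) ≈ -0.336.

-0.336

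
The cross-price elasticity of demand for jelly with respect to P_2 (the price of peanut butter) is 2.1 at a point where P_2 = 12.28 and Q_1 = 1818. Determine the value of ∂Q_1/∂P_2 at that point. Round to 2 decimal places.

ε = (∂Q_1/∂P_2)·(P_2/Q_1) ⇒ ∂Q_1/∂P_2 = ε·Q_1/P_2 = 2.1 × 1818/12.28 ≈ 310.90.

310.90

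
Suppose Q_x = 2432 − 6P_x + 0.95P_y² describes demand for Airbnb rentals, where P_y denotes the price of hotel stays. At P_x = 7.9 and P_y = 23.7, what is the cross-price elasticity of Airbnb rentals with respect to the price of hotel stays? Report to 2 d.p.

0.37

At P_x = 7.9 and P_y = 23.7: Q_x = 2918.206.
∂Q_x/∂P_y = 1.9P_y = 1.9(23.7) = 45.0300.
ε = (∂Q_x/∂P_y)(P_y/Q_x) = 45.0300 × (23.7/2918.206) ≈ 0.37.
ε > 0: substitutes.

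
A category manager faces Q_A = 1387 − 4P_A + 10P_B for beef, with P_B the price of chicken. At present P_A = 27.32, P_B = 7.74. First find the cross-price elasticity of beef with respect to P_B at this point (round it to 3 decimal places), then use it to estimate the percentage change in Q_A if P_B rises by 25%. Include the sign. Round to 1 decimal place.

1.4%

At P_A = 27.32, P_B = 7.74: Q_A = 1355.12.
∂Q_A/∂P_B = 10.
ε = (∂Q_A/∂P_B)(P_B/Q_A) = 10.0000 × 7.74/1355.12 ≈ 0.057.
%ΔQ_A ≈ ε × %ΔP_B = 0.057 × (25%) = 1.4%.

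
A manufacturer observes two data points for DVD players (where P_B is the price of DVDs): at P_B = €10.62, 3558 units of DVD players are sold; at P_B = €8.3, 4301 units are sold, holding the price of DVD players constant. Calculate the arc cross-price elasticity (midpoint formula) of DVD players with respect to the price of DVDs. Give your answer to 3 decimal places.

-0.771

ΔQ_A = 4301 − 3558 = 743; ΔP_B = 8.3 − 10.62 = -2.32.
Midpoints: Q̄_A = 3929.5, P̄_B = 9.46.
ε = (ΔQ_A/Q̄_A)/(ΔP_B/P̄_B) = (743/3929.5)/(-2.32/9.46) ≈ -0.771.
ε < 0: DVD players and DVDs are complements.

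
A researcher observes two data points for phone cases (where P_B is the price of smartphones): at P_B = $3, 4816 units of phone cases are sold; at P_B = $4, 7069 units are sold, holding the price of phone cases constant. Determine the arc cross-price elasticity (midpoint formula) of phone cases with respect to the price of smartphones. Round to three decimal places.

1.327

ΔQ_A = 7069 − 4816 = 2253; ΔP_B = 4 − 3 = 1.
Midpoints: Q̄_A = 5942.5, P̄_B = 3.50.
ε = (ΔQ_A/Q̄_A)/(ΔP_B/P̄_B) = (2253/5942.5)/(1/3.50) ≈ 1.327.
ε > 0: phone cases and smartphones are substitutes.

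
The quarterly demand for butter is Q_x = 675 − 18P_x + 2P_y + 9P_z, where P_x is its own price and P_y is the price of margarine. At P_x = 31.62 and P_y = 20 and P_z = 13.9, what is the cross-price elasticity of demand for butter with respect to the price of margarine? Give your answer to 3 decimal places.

At P_x = 31.62 and P_y = 20 and P_z = 13.9: Q_x = 270.94.
∂Q_x/∂P_y = 2.
ε = (∂Q_x/∂P_y)(P_y/Q_x) = 2 × (20/270.94) ≈ 0.148.
Since ε > 0, butter and margarine are substitutes.

0.148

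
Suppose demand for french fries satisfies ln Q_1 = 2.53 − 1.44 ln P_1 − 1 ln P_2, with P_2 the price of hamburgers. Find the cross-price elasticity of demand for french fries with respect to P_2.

-1.00

In a log-linear (constant-elasticity) demand function, the coefficient on ln P_2 is the cross-price elasticity.
ε = -1.00. Negative, so french fries and hamburgers are complements.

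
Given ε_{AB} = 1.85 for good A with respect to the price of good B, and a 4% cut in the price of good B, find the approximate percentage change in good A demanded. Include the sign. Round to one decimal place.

-7.4%

%ΔQ ≈ ε × %ΔP of good B = 1.85 × (-4%) = -7.4%.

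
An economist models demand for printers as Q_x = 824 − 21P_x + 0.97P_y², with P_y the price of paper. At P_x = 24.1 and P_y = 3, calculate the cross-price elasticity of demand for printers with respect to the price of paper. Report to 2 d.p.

0.05

At P_x = 24.1 and P_y = 3: Q_x = 326.63.
∂Q_x/∂P_y = 1.94P_y = 1.94(3) = 5.8200.
ε = (∂Q_x/∂P_y)(P_y/Q_x) = 5.8200 × (3/326.63) ≈ 0.05.
ε > 0: substitutes.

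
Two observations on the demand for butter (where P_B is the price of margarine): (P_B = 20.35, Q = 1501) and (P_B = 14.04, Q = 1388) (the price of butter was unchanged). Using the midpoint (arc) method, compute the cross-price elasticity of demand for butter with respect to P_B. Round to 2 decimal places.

0.21

ΔQ_A = 1388 − 1501 = -113; ΔP_B = 14.04 − 20.35 = -6.31.
Midpoints: Q̄_A = 1444.5, P̄_B = 17.20.
ε = (ΔQ_A/Q̄_A)/(ΔP_B/P̄_B) = (-113/1444.5)/(-6.31/17.20) ≈ 0.21.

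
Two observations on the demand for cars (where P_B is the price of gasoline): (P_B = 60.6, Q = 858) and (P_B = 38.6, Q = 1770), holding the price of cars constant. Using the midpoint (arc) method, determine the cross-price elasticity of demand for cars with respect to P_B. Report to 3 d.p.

-1.565

ΔQ_A = 1770 − 858 = 912; ΔP_B = 38.6 − 60.6 = -22.
Midpoints: Q̄_A = 1314.0, P̄_B = 49.60.
ε = (ΔQ_A/Q̄_A)/(ΔP_B/P̄_B) = (912/1314.0)/(-22/49.60) ≈ -1.565.
ε < 0: cars and gasoline are complements.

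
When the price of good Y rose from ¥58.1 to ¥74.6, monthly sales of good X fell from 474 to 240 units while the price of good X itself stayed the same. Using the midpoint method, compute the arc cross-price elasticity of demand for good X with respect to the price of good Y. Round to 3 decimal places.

-2.636

ΔQ_X = 240 − 474 = -234; ΔP_Y = 74.6 − 58.1 = 16.5.
Midpoints: Q̄_X = 357.0, P̄_Y = 66.35.
ε = (ΔQ_X/Q̄_X)/(ΔP_Y/P̄_Y) = (-234/357.0)/(16.5/66.35) ≈ -2.636.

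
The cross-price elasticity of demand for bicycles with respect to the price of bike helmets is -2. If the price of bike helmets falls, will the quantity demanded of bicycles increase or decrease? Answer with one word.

ε < 0 and the price of bike helmets falls, so the quantity of bicycles moves in the opposite direction: it increases.

increase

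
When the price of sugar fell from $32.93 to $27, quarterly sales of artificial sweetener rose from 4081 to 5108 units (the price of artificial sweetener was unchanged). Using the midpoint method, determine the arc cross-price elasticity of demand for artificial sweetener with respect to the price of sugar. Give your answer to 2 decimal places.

ΔQ_A = 5108 − 4081 = 1027; ΔP_B = 27 − 32.93 = -5.93.
Midpoints: Q̄_A = 4594.5, P̄_B = 29.96.
ε = (ΔQ_A/Q̄_A)/(ΔP_B/P̄_B) = (1027/4594.5)/(-5.93/29.96) ≈ -1.13.

-1.13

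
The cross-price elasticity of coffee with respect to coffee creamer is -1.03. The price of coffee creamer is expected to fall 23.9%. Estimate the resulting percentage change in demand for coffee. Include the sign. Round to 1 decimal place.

24.6%

%ΔQ ≈ ε × %ΔP of coffee creamer = -1.03 × (-23.9%) = 24.6%.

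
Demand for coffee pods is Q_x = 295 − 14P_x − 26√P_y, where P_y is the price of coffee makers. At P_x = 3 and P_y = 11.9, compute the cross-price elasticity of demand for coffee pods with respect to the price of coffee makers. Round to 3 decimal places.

-0.275

At P_x = 3 and P_y = 11.9: Q_x = 163.309.
∂Q_x/∂P_y = -26/(2√P_y) = -26/(2√11.9) = -3.7685.
ε = (∂Q_x/∂P_y)(P_y/Q_x) = -3.7685 × (11.9/163.309) ≈ -0.275.
ε < 0: complements.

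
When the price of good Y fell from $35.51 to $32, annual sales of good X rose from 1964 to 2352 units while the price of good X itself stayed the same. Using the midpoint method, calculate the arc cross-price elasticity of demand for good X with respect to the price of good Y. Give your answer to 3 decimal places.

-1.729

ΔQ_X = 2352 − 1964 = 388; ΔP_Y = 32 − 35.51 = -3.51.
Midpoints: Q̄_X = 2158.0, P̄_Y = 33.75.
ε = (ΔQ_X/Q̄_X)/(ΔP_Y/P̄_Y) = (388/2158.0)/(-3.51/33.75) ≈ -1.729.
ε < 0: good X and good Y are complements.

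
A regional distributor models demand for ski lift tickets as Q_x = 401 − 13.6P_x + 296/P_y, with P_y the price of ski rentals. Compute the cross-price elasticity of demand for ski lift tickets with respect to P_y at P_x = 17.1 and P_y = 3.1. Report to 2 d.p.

At P_x = 17.1 and P_y = 3.1: Q_x = 263.924.
∂Q_x/∂P_y = −296/P_y² = -30.8012.
ε = (∂Q_x/∂P_y)(P_y/Q_x) = -30.8012 × (3.1/263.924) ≈ -0.36.
ε < 0: complements.

-0.36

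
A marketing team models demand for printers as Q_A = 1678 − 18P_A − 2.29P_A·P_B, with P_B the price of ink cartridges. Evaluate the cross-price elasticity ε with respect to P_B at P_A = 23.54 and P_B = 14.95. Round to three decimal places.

At P_A = 23.54 and P_B = 14.95: Q_A = 448.376.
∂Q_A/∂P_B = -2.29P_A = -2.29(23.54) = -53.9066.
ε = (∂Q_A/∂P_B)(P_B/Q_A) = -53.9066 × (14.95/448.376) ≈ -1.797.
ε < 0: complements.

-1.797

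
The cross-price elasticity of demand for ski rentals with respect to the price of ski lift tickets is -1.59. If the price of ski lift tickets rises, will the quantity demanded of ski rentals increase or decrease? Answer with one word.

ε < 0 and the price of ski lift tickets rises, so the quantity of ski rentals moves in the opposite direction: it decreases.

decrease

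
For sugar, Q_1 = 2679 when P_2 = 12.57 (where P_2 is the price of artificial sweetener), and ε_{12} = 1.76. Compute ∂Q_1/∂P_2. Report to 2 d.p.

ε = (∂Q_1/∂P_2)·(P_2/Q_1) ⇒ ∂Q_1/∂P_2 = ε·Q_1/P_2 = 1.76 × 2679/12.57 ≈ 375.10.

375.10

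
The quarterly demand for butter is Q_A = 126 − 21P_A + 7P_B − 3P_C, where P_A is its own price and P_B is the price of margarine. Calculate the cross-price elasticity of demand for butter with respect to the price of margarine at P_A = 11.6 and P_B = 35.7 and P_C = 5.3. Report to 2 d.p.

At P_A = 11.6 and P_B = 35.7 and P_C = 5.3: Q_A = 116.4.
∂Q_A/∂P_B = 7.
ε = (∂Q_A/∂P_B)(P_B/Q_A) = 7 × (35.7/116.4) ≈ 2.15.

2.15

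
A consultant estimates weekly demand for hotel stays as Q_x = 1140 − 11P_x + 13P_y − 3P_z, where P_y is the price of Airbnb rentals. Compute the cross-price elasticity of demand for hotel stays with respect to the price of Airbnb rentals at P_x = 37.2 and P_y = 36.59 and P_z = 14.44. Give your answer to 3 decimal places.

0.409

At P_x = 37.2 and P_y = 36.59 and P_z = 14.44: Q_x = 1163.15.
∂Q_x/∂P_y = 13.
ε = (∂Q_x/∂P_y)(P_y/Q_x) = 13 × (36.59/1163.15) ≈ 0.409.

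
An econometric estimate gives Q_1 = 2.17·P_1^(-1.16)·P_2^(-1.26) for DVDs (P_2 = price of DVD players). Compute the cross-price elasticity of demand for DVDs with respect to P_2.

-1.26

In a log-linear (constant-elasticity) demand function, the coefficient on the exponent of P_2 is the cross-price elasticity.
ε = -1.26. Negative, so DVDs and DVD players are complements.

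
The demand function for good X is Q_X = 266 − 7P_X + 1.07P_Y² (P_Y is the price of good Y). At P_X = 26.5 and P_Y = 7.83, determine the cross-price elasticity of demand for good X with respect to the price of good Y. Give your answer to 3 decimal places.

0.898

At P_X = 26.5 and P_Y = 7.83: Q_X = 146.101.
∂Q_X/∂P_Y = 2.14P_Y = 2.14(7.83) = 16.7562.
ε = (∂Q_X/∂P_Y)(P_Y/Q_X) = 16.7562 × (7.83/146.101) ≈ 0.898.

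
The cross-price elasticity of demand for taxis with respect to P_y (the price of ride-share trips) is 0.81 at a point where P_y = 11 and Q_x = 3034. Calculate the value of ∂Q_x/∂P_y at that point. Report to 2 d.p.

ε = (∂Q_x/∂P_y)·(P_y/Q_x) ⇒ ∂Q_x/∂P_y = ε·Q_x/P_y = 0.81 × 3034/11 ≈ 223.41.

223.41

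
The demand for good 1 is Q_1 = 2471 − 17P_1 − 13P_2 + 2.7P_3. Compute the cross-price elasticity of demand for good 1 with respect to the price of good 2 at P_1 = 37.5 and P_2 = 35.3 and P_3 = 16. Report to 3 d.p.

At P_1 = 37.5 and P_2 = 35.3 and P_3 = 16: Q_1 = 1417.8.
∂Q_1/∂P_2 = -13.
ε = (∂Q_1/∂P_2)(P_2/Q_1) = -13 × (35.3/1417.8) ≈ -0.324.
Since ε < 0, good 1 and good 2 are complements.

-0.324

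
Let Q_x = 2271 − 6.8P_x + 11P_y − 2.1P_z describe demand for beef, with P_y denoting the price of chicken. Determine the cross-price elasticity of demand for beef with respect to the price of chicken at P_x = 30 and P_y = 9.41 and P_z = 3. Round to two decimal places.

0.05

At P_x = 30 and P_y = 9.41 and P_z = 3: Q_x = 2164.21.
∂Q_x/∂P_y = 11.
ε = (∂Q_x/∂P_y)(P_y/Q_x) = 11 × (9.41/2164.21) ≈ 0.05.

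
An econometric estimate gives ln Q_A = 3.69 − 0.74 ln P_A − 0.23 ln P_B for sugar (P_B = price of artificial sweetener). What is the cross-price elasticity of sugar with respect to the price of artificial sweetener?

In a log-linear (constant-elasticity) demand function, the coefficient on ln P_B is the cross-price elasticity.
ε = -0.23. Negative, so sugar and artificial sweetener are complements.

-0.23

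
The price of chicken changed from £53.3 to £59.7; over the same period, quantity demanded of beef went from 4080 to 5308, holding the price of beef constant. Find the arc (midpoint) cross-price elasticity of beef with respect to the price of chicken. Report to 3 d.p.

ΔQ_A = 5308 − 4080 = 1228; ΔP_B = 59.7 − 53.3 = 6.4.
Midpoints: Q̄_A = 4694.0, P̄_B = 56.50.
ε = (ΔQ_A/Q̄_A)/(ΔP_B/P̄_B) = (1228/4694.0)/(6.4/56.50) ≈ 2.310.
ε > 0: beef and chicken are substitutes.

2.310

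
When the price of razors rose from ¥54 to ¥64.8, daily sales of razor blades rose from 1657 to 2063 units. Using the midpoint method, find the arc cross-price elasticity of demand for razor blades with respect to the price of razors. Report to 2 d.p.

ΔQ_A = 2063 − 1657 = 406; ΔP_B = 64.8 − 54 = 10.8.
Midpoints: Q̄_A = 1860.0, P̄_B = 59.40.
ε = (ΔQ_A/Q̄_A)/(ΔP_B/P̄_B) = (406/1860.0)/(10.8/59.40) ≈ 1.20.

1.20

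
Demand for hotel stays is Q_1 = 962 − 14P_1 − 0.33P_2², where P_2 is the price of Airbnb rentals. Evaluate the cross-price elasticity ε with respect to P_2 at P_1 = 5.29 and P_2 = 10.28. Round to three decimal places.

-0.082

At P_1 = 5.29 and P_2 = 10.28: Q_1 = 853.066.
∂Q_1/∂P_2 = -0.66P_2 = -0.66(10.28) = -6.7848.
ε = (∂Q_1/∂P_2)(P_2/Q_1) = -6.7848 × (10.28/853.066) ≈ -0.082.
ε < 0: complements.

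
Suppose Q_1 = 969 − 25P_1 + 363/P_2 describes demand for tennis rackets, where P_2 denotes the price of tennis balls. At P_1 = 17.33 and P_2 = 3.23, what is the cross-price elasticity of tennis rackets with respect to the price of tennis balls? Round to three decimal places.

-0.173

At P_1 = 17.33 and P_2 = 3.23: Q_1 = 648.134.
∂Q_1/∂P_2 = −363/P_2² = -34.7938.
ε = (∂Q_1/∂P_2)(P_2/Q_1) = -34.7938 × (3.23/648.134) ≈ -0.173.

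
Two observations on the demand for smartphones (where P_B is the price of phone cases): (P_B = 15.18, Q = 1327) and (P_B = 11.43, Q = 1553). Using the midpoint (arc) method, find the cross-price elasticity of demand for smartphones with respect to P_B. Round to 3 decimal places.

ΔQ_A = 1553 − 1327 = 226; ΔP_B = 11.43 − 15.18 = -3.75.
Midpoints: Q̄_A = 1440.0, P̄_B = 13.30.
ε = (ΔQ_A/Q̄_A)/(ΔP_B/P̄_B) = (226/1440.0)/(-3.75/13.30) ≈ -0.557.

-0.557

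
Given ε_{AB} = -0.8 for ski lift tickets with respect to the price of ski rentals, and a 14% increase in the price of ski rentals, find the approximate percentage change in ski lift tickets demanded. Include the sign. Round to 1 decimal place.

%ΔQ ≈ ε × %ΔP of ski rentals = -0.8 × (14%) = -11.2%.
Demand for ski lift tickets falls by about 11.2%.

-11.2%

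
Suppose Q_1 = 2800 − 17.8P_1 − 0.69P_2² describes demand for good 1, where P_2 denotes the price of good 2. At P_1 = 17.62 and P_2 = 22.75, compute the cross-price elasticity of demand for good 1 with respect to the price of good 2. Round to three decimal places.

At P_1 = 17.62 and P_2 = 22.75: Q_1 = 2129.246.
∂Q_1/∂P_2 = -1.38P_2 = -1.38(22.75) = -31.3950.
ε = (∂Q_1/∂P_2)(P_2/Q_1) = -31.3950 × (22.75/2129.246) ≈ -0.335.

-0.335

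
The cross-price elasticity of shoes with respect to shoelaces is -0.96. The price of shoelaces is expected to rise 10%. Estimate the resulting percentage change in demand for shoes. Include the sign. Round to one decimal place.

%ΔQ ≈ ε × %ΔP of shoelaces = -0.96 × (10%) = -9.6%.

-9.6%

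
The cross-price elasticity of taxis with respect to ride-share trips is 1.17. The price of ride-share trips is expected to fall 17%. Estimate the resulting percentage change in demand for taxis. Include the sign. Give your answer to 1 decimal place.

-19.9%

%ΔQ ≈ ε × %ΔP of ride-share trips = 1.17 × (-17%) = -19.9%.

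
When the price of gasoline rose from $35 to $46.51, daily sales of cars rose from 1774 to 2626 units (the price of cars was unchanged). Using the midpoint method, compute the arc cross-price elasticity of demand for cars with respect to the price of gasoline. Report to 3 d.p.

1.371

ΔQ_A = 2626 − 1774 = 852; ΔP_B = 46.51 − 35 = 11.51.
Midpoints: Q̄_A = 2200.0, P̄_B = 40.75.
ε = (ΔQ_A/Q̄_A)/(ΔP_B/P̄_B) = (852/2200.0)/(11.51/40.75) ≈ 1.371.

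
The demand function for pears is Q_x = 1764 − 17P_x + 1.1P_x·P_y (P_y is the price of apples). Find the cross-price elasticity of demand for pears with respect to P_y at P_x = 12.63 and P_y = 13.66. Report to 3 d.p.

At P_x = 12.63 and P_y = 13.66: Q_x = 1739.068.
∂Q_x/∂P_y = 1.1P_x = 1.1(12.63) = 13.8930.
ε = (∂Q_x/∂P_y)(P_y/Q_x) = 13.8930 × (13.66/1739.068) ≈ 0.109.
ε > 0: substitutes.

0.109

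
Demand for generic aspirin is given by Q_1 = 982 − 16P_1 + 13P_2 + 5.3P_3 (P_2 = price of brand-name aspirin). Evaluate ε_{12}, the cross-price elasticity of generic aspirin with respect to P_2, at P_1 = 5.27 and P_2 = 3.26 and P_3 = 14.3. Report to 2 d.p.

At P_1 = 5.27 and P_2 = 3.26 and P_3 = 14.3: Q_1 = 1015.85.
∂Q_1/∂P_2 = 13.
ε = (∂Q_1/∂P_2)(P_2/Q_1) = 13 × (3.26/1015.85) ≈ 0.04.

0.04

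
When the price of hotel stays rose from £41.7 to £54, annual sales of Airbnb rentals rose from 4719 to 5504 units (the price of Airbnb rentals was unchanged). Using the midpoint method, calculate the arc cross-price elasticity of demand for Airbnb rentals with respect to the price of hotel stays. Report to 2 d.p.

ΔQ_A = 5504 − 4719 = 785; ΔP_B = 54 − 41.7 = 12.3.
Midpoints: Q̄_A = 5111.5, P̄_B = 47.85.
ε = (ΔQ_A/Q̄_A)/(ΔP_B/P̄_B) = (785/5111.5)/(12.3/47.85) ≈ 0.60.

0.60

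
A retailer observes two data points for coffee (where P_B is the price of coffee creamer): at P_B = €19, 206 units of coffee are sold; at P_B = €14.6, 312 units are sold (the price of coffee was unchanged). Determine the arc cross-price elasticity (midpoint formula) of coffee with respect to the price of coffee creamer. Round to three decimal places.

-1.563

ΔQ_A = 312 − 206 = 106; ΔP_B = 14.6 − 19 = -4.4.
Midpoints: Q̄_A = 259.0, P̄_B = 16.80.
ε = (ΔQ_A/Q̄_A)/(ΔP_B/P̄_B) = (106/259.0)/(-4.4/16.80) ≈ -1.563.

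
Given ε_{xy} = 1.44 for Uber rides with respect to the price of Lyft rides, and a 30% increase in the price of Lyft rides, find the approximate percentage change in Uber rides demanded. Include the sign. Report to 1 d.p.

43.2%

%ΔQ ≈ ε × %ΔP of Lyft rides = 1.44 × (30%) = 43.2%.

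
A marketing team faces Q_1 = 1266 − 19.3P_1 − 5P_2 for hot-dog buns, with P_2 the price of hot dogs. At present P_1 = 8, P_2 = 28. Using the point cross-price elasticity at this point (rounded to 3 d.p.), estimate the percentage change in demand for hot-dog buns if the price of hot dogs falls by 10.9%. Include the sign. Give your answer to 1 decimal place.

1.6%

At P_1 = 8, P_2 = 28: Q_1 = 971.6.
∂Q_1/∂P_2 = -5.
ε = (∂Q_1/∂P_2)(P_2/Q_1) = -5.0000 × 28/971.6 ≈ -0.144.
%ΔQ_1 ≈ ε × %ΔP_2 = -0.144 × (-10.9%) = 1.6%.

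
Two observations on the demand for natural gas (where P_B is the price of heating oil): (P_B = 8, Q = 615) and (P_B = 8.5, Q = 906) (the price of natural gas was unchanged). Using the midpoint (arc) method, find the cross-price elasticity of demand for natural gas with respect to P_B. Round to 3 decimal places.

ΔQ_A = 906 − 615 = 291; ΔP_B = 8.5 − 8 = 0.5.
Midpoints: Q̄_A = 760.5, P̄_B = 8.25.
ε = (ΔQ_A/Q̄_A)/(ΔP_B/P̄_B) = (291/760.5)/(0.5/8.25) ≈ 6.314.
ε > 0: natural gas and heating oil are substitutes.

6.314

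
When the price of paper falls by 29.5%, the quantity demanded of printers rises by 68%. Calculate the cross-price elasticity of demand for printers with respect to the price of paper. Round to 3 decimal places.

-2.305

ε = (%ΔQ of printers) / (%ΔP of paper) = (68%) / (-29.5%) ≈ -2.305.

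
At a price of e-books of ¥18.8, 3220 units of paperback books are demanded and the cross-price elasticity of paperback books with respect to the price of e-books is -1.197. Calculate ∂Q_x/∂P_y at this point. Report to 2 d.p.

ε = (∂Q_x/∂P_y)·(P_y/Q_x) ⇒ ∂Q_x/∂P_y = ε·Q_x/P_y = -1.197 × 3220/18.8 ≈ -205.02.

-205.02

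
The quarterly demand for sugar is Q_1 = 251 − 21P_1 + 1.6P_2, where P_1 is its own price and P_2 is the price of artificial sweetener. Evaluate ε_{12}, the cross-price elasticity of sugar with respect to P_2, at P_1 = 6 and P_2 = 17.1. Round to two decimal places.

At P_1 = 6 and P_2 = 17.1: Q_1 = 152.36.
∂Q_1/∂P_2 = 1.6.
ε = (∂Q_1/∂P_2)(P_2/Q_1) = 1.6 × (17.1/152.36) ≈ 0.18.
Since ε > 0, sugar and artificial sweetener are substitutes.

0.18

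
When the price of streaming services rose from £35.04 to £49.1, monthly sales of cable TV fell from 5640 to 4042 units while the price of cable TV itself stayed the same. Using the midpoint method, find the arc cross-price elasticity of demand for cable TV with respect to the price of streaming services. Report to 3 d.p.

-0.988

ΔQ_A = 4042 − 5640 = -1598; ΔP_B = 49.1 − 35.04 = 14.06.
Midpoints: Q̄_A = 4841.0, P̄_B = 42.07.
ε = (ΔQ_A/Q̄_A)/(ΔP_B/P̄_B) = (-1598/4841.0)/(14.06/42.07) ≈ -0.988.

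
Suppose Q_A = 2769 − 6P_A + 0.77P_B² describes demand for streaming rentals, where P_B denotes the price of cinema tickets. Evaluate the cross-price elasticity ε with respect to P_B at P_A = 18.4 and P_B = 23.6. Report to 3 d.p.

At P_A = 18.4 and P_B = 23.6: Q_A = 3087.459.
∂Q_A/∂P_B = 1.54P_B = 1.54(23.6) = 36.3440.
ε = (∂Q_A/∂P_B)(P_B/Q_A) = 36.3440 × (23.6/3087.459) ≈ 0.278.
ε > 0: substitutes.

0.278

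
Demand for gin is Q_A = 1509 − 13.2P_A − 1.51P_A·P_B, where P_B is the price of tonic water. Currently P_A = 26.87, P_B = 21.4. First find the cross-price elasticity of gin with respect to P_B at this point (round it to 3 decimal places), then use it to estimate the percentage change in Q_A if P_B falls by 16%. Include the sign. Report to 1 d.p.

48.6%

At P_A = 26.87, P_B = 21.4: Q_A = 286.039.
∂Q_A/∂P_B = -1.51P_A = -40.5737.
ε = (∂Q_A/∂P_B)(P_B/Q_A) = -40.5737 × 21.4/286.039 ≈ -3.036.
%ΔQ_A ≈ ε × %ΔP_B = -3.036 × (-16%) = 48.6%.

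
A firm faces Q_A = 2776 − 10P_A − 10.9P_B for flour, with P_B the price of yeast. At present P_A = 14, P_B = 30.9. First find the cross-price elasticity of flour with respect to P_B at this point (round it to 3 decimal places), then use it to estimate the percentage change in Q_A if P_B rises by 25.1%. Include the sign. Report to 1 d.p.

-3.7%

At P_A = 14, P_B = 30.9: Q_A = 2299.19.
∂Q_A/∂P_B = -10.9.
ε = (∂Q_A/∂P_B)(P_B/Q_A) = -10.9000 × 30.9/2299.19 ≈ -0.146.
%ΔQ_A ≈ ε × %ΔP_B = -0.146 × (25.1%) = -3.7%.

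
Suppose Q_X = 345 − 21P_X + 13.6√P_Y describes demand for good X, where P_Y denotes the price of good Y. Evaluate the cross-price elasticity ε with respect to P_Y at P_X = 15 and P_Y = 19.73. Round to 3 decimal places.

At P_X = 15 and P_Y = 19.73: Q_X = 90.409.
∂Q_X/∂P_Y = 13.6/(2√P_Y) = 13.6/(2√19.73) = 1.5309.
ε = (∂Q_X/∂P_Y)(P_Y/Q_X) = 1.5309 × (19.73/90.409) ≈ 0.334.
ε > 0: substitutes.

0.334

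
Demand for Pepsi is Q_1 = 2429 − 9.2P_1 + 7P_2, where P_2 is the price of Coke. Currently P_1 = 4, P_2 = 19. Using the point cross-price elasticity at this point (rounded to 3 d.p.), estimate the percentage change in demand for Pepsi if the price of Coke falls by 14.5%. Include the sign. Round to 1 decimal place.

At P_1 = 4, P_2 = 19: Q_1 = 2525.2.
∂Q_1/∂P_2 = 7.
ε = (∂Q_1/∂P_2)(P_2/Q_1) = 7.0000 × 19/2525.2 ≈ 0.053.
%ΔQ_1 ≈ ε × %ΔP_2 = 0.053 × (-14.5%) = -0.8%.

-0.8%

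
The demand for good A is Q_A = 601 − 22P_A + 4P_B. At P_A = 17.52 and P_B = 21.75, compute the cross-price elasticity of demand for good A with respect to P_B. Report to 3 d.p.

0.288

At P_A = 17.52 and P_B = 21.75: Q_A = 302.56.
∂Q_A/∂P_B = 4.
ε = (∂Q_A/∂P_B)(P_B/Q_A) = 4 × (21.75/302.56) ≈ 0.288.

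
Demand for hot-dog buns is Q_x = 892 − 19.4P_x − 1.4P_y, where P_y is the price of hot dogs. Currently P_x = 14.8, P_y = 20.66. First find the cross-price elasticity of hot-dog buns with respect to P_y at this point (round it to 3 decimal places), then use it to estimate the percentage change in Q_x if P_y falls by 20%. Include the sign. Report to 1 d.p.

At P_x = 14.8, P_y = 20.66: Q_x = 575.956.
∂Q_x/∂P_y = -1.4.
ε = (∂Q_x/∂P_y)(P_y/Q_x) = -1.4000 × 20.66/575.956 ≈ -0.050.
%ΔQ_x ≈ ε × %ΔP_y = -0.050 × (-20%) = 1.0%.

1.0%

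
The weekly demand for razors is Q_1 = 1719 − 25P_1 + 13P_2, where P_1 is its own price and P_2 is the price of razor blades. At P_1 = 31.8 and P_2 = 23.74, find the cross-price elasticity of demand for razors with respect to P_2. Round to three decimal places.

At P_1 = 31.8 and P_2 = 23.74: Q_1 = 1232.62.
∂Q_1/∂P_2 = 13.
ε = (∂Q_1/∂P_2)(P_2/Q_1) = 13 × (23.74/1232.62) ≈ 0.250.
Since ε > 0, razors and razor blades are substitutes.

0.250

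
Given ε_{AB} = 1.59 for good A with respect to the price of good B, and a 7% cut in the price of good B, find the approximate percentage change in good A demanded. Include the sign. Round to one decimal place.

%ΔQ ≈ ε × %ΔP of good B = 1.59 × (-7%) = -11.1%.
Demand for good A falls by about 11.1%.

-11.1%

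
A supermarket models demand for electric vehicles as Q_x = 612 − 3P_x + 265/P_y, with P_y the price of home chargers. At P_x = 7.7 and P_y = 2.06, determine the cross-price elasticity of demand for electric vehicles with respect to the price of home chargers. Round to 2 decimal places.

At P_x = 7.7 and P_y = 2.06: Q_x = 717.541.
∂Q_x/∂P_y = −265/P_y² = -62.4470.
ε = (∂Q_x/∂P_y)(P_y/Q_x) = -62.4470 × (2.06/717.541) ≈ -0.18.
ε < 0: complements.

-0.18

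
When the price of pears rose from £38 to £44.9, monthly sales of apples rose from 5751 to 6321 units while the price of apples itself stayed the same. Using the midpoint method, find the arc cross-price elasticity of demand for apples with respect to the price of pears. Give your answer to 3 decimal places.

0.567

ΔQ_A = 6321 − 5751 = 570; ΔP_B = 44.9 − 38 = 6.9.
Midpoints: Q̄_A = 6036.0, P̄_B = 41.45.
ε = (ΔQ_A/Q̄_A)/(ΔP_B/P̄_B) = (570/6036.0)/(6.9/41.45) ≈ 0.567.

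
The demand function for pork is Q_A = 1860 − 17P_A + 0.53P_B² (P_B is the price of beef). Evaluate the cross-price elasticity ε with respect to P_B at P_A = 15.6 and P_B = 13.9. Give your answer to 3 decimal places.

0.121

At P_A = 15.6 and P_B = 13.9: Q_A = 1697.201.
∂Q_A/∂P_B = 1.06P_B = 1.06(13.9) = 14.7340.
ε = (∂Q_A/∂P_B)(P_B/Q_A) = 14.7340 × (13.9/1697.201) ≈ 0.121.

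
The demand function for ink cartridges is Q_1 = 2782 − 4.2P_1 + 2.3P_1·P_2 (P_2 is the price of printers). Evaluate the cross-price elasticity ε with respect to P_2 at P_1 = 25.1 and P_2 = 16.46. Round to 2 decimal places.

At P_1 = 25.1 and P_2 = 16.46: Q_1 = 3626.816.
∂Q_1/∂P_2 = 2.3P_1 = 2.3(25.1) = 57.7300.
ε = (∂Q_1/∂P_2)(P_2/Q_1) = 57.7300 × (16.46/3626.816) ≈ 0.26.
ε > 0: substitutes.

0.26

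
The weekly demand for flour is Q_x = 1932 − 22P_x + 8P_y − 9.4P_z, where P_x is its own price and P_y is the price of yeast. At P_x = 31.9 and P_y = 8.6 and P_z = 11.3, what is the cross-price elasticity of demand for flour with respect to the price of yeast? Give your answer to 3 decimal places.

0.058

At P_x = 31.9 and P_y = 8.6 and P_z = 11.3: Q_x = 1192.78.
∂Q_x/∂P_y = 8.
ε = (∂Q_x/∂P_y)(P_y/Q_x) = 8 × (8.6/1192.78) ≈ 0.058.
Since ε > 0, flour and yeast are substitutes.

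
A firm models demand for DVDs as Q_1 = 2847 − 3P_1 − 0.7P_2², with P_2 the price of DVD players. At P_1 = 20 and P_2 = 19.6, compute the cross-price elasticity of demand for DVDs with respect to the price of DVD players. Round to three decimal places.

-0.214

At P_1 = 20 and P_2 = 19.6: Q_1 = 2518.088.
∂Q_1/∂P_2 = -1.4P_2 = -1.4(19.6) = -27.4400.
ε = (∂Q_1/∂P_2)(P_2/Q_1) = -27.4400 × (19.6/2518.088) ≈ -0.214.
ε < 0: complements.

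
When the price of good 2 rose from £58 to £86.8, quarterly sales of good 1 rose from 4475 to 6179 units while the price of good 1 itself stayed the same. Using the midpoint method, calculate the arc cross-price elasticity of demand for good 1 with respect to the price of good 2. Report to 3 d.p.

0.804

ΔQ_1 = 6179 − 4475 = 1704; ΔP_2 = 86.8 − 58 = 28.8.
Midpoints: Q̄_1 = 5327.0, P̄_2 = 72.40.
ε = (ΔQ_1/Q̄_1)/(ΔP_2/P̄_2) = (1704/5327.0)/(28.8/72.40) ≈ 0.804.
ε > 0: good 1 and good 2 are substitutes.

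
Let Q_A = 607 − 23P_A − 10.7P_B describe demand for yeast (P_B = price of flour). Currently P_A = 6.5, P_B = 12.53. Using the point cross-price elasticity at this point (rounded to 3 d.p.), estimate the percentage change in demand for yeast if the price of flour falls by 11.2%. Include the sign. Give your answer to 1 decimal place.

4.6%

At P_A = 6.5, P_B = 12.53: Q_A = 323.429.
∂Q_A/∂P_B = -10.7.
ε = (∂Q_A/∂P_B)(P_B/Q_A) = -10.7000 × 12.53/323.429 ≈ -0.415.
%ΔQ_A ≈ ε × %ΔP_B = -0.415 × (-11.2%) = 4.6%.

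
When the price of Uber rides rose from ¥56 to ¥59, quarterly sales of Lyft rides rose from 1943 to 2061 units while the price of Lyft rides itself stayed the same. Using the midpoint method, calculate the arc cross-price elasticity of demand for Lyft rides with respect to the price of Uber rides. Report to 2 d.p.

ΔQ_A = 2061 − 1943 = 118; ΔP_B = 59 − 56 = 3.
Midpoints: Q̄_A = 2002.0, P̄_B = 57.50.
ε = (ΔQ_A/Q̄_A)/(ΔP_B/P̄_B) = (118/2002.0)/(3/57.50) ≈ 1.13.
ε > 0: Lyft rides and Uber rides are substitutes.

1.13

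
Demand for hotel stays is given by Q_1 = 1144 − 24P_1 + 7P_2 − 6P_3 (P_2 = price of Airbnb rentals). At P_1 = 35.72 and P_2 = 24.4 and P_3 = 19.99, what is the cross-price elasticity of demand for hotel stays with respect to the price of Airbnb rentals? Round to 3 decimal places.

0.506

At P_1 = 35.72 and P_2 = 24.4 and P_3 = 19.99: Q_1 = 337.58.
∂Q_1/∂P_2 = 7.
ε = (∂Q_1/∂P_2)(P_2/Q_1) = 7 × (24.4/337.58) ≈ 0.506.
Since ε > 0, hotel stays and Airbnb rentals are substitutes.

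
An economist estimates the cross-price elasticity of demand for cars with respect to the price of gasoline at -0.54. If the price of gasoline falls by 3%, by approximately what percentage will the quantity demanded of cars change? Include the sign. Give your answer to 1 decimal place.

1.6%

%ΔQ ≈ ε × %ΔP of gasoline = -0.54 × (-3%) = 1.6%.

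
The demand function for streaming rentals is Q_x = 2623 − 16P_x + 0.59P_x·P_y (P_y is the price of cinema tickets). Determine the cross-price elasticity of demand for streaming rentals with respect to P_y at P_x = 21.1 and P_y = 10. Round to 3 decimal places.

0.052

At P_x = 21.1 and P_y = 10: Q_x = 2409.89.
∂Q_x/∂P_y = 0.59P_x = 0.59(21.1) = 12.4490.
ε = (∂Q_x/∂P_y)(P_y/Q_x) = 12.4490 × (10/2409.89) ≈ 0.052.
ε > 0: substitutes.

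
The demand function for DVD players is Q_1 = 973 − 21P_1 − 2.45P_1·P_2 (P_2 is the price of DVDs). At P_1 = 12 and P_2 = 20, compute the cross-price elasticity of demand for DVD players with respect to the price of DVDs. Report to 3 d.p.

At P_1 = 12 and P_2 = 20: Q_1 = 133.
∂Q_1/∂P_2 = -2.45P_1 = -2.45(12) = -29.4000.
ε = (∂Q_1/∂P_2)(P_2/Q_1) = -29.4000 × (20/133) ≈ -4.421.

-4.421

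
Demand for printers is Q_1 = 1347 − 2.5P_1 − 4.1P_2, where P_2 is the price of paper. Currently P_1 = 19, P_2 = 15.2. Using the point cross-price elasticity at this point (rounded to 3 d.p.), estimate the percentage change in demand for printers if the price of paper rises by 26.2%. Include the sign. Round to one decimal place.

-1.3%

At P_1 = 19, P_2 = 15.2: Q_1 = 1237.18.
∂Q_1/∂P_2 = -4.1.
ε = (∂Q_1/∂P_2)(P_2/Q_1) = -4.1000 × 15.2/1237.18 ≈ -0.050.
%ΔQ_1 ≈ ε × %ΔP_2 = -0.050 × (26.2%) = -1.3%.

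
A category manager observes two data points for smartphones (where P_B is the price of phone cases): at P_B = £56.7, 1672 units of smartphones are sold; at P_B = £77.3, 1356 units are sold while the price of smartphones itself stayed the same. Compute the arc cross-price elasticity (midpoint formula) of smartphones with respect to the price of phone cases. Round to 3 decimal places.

-0.679

ΔQ_A = 1356 − 1672 = -316; ΔP_B = 77.3 − 56.7 = 20.6.
Midpoints: Q̄_A = 1514.0, P̄_B = 67.00.
ε = (ΔQ_A/Q̄_A)/(ΔP_B/P̄_B) = (-316/1514.0)/(20.6/67.00) ≈ -0.679.
ε < 0: smartphones and phone cases are complements.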